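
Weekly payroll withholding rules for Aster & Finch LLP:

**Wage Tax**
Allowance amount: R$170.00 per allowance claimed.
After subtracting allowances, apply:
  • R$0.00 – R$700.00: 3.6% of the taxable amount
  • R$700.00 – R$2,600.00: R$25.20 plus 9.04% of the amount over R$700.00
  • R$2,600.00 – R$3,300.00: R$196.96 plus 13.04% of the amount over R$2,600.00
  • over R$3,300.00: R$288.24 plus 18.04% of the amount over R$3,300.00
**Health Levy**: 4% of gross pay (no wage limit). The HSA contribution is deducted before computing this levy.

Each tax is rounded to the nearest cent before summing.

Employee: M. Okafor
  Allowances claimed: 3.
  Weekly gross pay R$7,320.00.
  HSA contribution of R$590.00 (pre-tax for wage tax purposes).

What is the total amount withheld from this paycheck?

R$1,084.21

Wage Tax: taxable = R$7,320.00 − R$590.00 − 3×R$170.00 = R$6,220.00
  R$288.24 + 18.04% × (R$6,220.00 − R$3,300.00) = R$288.24 + 18.04% × R$2,920.00 = R$815.01
Health Levy: 4% × R$6,730.00 = R$269.20
Total: R$815.01 + R$269.20 = R$1,084.21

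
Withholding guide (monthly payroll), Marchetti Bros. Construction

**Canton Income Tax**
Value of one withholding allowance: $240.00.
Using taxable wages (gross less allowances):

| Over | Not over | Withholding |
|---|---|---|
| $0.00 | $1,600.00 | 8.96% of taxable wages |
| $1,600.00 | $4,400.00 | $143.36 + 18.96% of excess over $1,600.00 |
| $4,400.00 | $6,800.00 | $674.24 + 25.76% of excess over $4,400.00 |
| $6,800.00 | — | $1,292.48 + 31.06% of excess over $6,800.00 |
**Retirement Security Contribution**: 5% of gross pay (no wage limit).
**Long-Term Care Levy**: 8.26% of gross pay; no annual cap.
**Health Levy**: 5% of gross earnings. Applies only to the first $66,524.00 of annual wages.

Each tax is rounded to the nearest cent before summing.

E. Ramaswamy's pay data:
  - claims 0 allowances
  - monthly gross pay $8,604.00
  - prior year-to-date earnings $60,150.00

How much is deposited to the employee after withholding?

$5,291.61

Canton Income Tax: taxable = $8,604.00
  $1,292.48 + 31.06% × ($8,604.00 − $6,800.00) = $1,292.48 + 31.06% × $1,804.00 = $1,852.80
Retirement Security Contribution: 5% × $8,604.00 = $430.20
Long-Term Care Levy: 8.26% × $8,604.00 = $710.69
Health Levy: cap $66,524.00 − YTD $60,150.00 = $6,374.00 subject; 5% × $6,374.00 = $318.70
Total withheld: $1,852.80 + $430.20 + $710.69 + $318.70 = $3,312.39
Net pay: $8,604.00 − $3,312.39 = $5,291.61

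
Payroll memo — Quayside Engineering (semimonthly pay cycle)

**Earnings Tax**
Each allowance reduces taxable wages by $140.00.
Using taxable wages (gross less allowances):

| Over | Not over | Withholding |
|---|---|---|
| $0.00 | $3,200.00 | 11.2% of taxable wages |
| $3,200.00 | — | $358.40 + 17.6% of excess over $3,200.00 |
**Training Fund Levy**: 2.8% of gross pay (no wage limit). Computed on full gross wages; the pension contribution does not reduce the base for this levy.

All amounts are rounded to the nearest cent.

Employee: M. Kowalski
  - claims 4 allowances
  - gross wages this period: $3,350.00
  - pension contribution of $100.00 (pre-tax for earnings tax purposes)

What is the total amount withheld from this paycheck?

$395.08

Earnings Tax: taxable = $3,350.00 − $100.00 − 4×$140.00 = $2,690.00
  11.2% × $2,690.00 = $301.28
Training Fund Levy: 2.8% × $3,350.00 = $93.80
Total: $301.28 + $93.80 = $395.08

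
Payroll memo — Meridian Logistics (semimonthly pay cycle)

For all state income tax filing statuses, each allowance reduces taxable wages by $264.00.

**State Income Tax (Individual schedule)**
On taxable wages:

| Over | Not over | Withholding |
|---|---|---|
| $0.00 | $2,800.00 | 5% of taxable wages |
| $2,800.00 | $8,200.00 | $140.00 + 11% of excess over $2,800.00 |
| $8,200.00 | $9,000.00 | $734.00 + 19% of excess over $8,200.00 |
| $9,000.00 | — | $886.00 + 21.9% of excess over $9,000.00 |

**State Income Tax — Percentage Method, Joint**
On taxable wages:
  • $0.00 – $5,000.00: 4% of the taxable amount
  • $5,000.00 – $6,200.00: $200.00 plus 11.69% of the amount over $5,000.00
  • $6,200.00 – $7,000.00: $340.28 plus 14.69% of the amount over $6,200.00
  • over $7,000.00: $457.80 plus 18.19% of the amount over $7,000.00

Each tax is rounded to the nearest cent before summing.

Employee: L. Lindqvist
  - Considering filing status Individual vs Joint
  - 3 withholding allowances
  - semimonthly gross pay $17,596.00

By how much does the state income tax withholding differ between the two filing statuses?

State Income Tax (Individual): taxable = $17,596.00 − 3×$264.00 = $16,804.00
  $886.00 + 21.9% × ($16,804.00 − $9,000.00) = $886.00 + 21.9% × $7,804.00 = $2,595.08
State Income Tax (Joint): taxable = $17,596.00 − 3×$264.00 = $16,804.00
  $457.80 + 18.19% × ($16,804.00 − $7,000.00) = $457.80 + 18.19% × $9,804.00 = $2,241.15
Difference: |$2,595.08 − $2,241.15| = $353.93 (higher under Individual)

$353.93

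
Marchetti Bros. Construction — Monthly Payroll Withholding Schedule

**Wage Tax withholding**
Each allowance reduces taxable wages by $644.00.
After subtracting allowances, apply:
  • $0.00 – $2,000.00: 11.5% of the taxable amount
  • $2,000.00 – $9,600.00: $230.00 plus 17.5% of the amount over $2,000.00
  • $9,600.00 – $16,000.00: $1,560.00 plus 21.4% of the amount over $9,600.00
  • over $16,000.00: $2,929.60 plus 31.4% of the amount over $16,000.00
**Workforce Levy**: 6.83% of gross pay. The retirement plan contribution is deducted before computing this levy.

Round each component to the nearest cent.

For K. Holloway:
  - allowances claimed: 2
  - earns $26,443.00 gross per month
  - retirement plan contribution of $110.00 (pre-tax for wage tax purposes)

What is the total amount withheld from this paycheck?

$7,568.27

Wage Tax: taxable = $26,443.00 − $110.00 − 2×$644.00 = $25,045.00
  $2,929.60 + 31.4% × ($25,045.00 − $16,000.00) = $2,929.60 + 31.4% × $9,045.00 = $5,769.73
Workforce Levy: 6.83% × $26,333.00 = $1,798.54
Total: $5,769.73 + $1,798.54 = $7,568.27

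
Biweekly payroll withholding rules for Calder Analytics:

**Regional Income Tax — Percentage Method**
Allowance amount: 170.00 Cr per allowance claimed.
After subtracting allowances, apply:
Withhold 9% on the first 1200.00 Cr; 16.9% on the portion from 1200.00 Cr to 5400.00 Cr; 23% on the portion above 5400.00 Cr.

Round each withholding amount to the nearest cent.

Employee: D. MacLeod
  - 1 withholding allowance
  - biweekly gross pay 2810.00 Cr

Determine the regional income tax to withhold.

Regional Income Tax: taxable = 2810.00 Cr − 1×170.00 Cr = 2640.00 Cr
  108.00 Cr + 16.9% × (2640.00 Cr − 1200.00 Cr) = 108.00 Cr + 16.9% × 1440.00 Cr = 351.36 Cr

351.36 Cr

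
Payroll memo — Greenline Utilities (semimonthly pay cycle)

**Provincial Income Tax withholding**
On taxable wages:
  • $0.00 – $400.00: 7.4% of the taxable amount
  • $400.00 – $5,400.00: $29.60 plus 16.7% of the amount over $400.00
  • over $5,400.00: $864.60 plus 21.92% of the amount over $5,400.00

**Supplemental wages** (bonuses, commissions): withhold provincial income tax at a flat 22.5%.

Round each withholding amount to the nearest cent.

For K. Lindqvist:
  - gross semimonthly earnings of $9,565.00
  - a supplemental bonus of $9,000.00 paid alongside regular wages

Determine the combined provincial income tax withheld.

Provincial Income Tax: taxable = $9,565.00
  $864.60 + 21.92% × ($9,565.00 − $5,400.00) = $864.60 + 21.92% × $4,165.00 = $1,777.57
Supplemental (22.5% flat on bonus): 22.5% × $9,000.00 = $2,025.00
Total provincial income tax: $1,777.57 + $2,025.00 = $3,802.57

$3,802.57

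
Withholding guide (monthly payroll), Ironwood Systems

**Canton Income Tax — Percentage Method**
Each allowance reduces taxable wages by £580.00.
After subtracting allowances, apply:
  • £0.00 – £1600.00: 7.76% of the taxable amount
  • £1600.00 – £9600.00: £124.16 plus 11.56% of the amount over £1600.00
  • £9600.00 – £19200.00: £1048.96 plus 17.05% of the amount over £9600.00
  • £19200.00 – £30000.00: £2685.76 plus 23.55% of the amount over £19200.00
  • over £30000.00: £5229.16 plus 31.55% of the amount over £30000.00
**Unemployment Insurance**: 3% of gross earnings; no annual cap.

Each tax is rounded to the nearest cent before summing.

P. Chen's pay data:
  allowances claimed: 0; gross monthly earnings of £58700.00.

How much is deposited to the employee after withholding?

Canton Income Tax: taxable = £58700.00
  £5229.16 + 31.55% × (£58700.00 − £30000.00) = £5229.16 + 31.55% × £28700.00 = £14284.01
Unemployment Insurance: 3% × £58700.00 = £1761.00
Total withheld: £14284.01 + £1761.00 = £16045.01
Net pay: £58700.00 − £16045.01 = £42654.99

£42654.99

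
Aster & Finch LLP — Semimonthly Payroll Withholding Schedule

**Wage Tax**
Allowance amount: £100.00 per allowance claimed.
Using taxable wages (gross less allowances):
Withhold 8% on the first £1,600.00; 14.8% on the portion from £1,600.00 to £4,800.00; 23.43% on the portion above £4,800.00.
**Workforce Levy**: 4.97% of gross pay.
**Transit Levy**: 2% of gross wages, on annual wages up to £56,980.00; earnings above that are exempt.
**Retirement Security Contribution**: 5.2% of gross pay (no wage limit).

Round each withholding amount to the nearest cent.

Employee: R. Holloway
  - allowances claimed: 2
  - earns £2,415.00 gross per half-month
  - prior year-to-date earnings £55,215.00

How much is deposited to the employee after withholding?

£1,915.07

Wage Tax: taxable = £2,415.00 − 2×£100.00 = £2,215.00
  £128.00 + 14.8% × (£2,215.00 − £1,600.00) = £128.00 + 14.8% × £615.00 = £219.02
Workforce Levy: 4.97% × £2,415.00 = £120.03
Transit Levy: cap £56,980.00 − YTD £55,215.00 = £1,765.00 subject; 2% × £1,765.00 = £35.30
Retirement Security Contribution: 5.2% × £2,415.00 = £125.58
Total withheld: £219.02 + £120.03 + £35.30 + £125.58 = £499.93
Net pay: £2,415.00 − £499.93 = £1,915.07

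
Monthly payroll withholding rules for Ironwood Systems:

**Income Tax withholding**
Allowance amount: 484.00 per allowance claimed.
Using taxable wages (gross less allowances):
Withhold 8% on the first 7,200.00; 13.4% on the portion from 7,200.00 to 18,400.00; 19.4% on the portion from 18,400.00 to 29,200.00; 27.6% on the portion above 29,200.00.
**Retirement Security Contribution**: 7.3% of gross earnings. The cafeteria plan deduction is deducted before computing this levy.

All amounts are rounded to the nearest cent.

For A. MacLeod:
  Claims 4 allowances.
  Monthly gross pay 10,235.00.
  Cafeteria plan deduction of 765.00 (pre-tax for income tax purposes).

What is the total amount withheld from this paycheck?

1,312.07

Income Tax: taxable = 10,235.00 − 765.00 − 4×484.00 = 7,534.00
  576.00 + 13.4% × (7,534.00 − 7,200.00) = 576.00 + 13.4% × 334.00 = 620.76
Retirement Security Contribution: 7.3% × 9,470.00 = 691.31
Total: 620.76 + 691.31 = 1,312.07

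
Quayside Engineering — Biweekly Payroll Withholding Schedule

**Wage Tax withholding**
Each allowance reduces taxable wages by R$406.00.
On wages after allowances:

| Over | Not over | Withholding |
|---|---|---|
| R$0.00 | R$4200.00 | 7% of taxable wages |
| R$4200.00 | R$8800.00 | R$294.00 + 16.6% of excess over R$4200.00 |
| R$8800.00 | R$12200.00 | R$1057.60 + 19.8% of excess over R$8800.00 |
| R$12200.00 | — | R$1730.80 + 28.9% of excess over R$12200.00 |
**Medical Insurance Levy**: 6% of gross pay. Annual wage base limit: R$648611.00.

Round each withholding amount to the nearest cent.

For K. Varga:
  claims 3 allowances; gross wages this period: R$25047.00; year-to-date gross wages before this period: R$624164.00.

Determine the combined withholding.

R$6558.40

Wage Tax: taxable = R$25047.00 − 3×R$406.00 = R$23829.00
  R$1730.80 + 28.9% × (R$23829.00 − R$12200.00) = R$1730.80 + 28.9% × R$11629.00 = R$5091.58
Medical Insurance Levy: cap R$648611.00 − YTD R$624164.00 = R$24447.00 subject; 6% × R$24447.00 = R$1466.82
Total: R$5091.58 + R$1466.82 = R$6558.40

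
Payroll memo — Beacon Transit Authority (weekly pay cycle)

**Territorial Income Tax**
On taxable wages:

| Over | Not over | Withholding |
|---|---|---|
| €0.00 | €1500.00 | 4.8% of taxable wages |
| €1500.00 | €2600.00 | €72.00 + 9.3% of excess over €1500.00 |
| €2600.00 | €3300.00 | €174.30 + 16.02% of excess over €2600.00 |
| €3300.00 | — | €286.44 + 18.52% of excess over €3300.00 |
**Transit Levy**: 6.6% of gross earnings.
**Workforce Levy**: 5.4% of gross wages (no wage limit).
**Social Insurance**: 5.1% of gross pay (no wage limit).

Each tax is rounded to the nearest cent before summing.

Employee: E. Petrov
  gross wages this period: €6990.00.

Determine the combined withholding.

€2165.12

Territorial Income Tax: taxable = €6990.00
  €286.44 + 18.52% × (€6990.00 − €3300.00) = €286.44 + 18.52% × €3690.00 = €969.83
Transit Levy: 6.6% × €6990.00 = €461.34
Workforce Levy: 5.4% × €6990.00 = €377.46
Social Insurance: 5.1% × €6990.00 = €356.49
Total: €969.83 + €461.34 + €377.46 + €356.49 = €2165.12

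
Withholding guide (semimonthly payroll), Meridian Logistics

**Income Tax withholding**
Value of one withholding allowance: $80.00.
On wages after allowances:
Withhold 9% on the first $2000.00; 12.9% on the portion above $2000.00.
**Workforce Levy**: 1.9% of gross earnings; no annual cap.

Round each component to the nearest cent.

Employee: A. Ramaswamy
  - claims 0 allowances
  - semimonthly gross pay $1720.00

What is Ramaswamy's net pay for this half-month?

Income Tax: taxable = $1720.00
  9% × $1720.00 = $154.80
Workforce Levy: 1.9% × $1720.00 = $32.68
Total withheld: $154.80 + $32.68 = $187.48
Net pay: $1720.00 − $187.48 = $1532.52

$1532.52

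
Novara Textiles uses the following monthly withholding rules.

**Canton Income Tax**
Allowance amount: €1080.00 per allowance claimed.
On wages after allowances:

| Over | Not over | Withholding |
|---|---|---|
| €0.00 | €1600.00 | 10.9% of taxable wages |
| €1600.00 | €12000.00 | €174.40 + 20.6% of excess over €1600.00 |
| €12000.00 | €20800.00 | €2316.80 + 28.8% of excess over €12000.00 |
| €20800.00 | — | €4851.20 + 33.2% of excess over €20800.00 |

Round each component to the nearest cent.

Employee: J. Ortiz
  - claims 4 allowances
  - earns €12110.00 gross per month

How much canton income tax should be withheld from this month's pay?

Canton Income Tax: taxable = €12110.00 − 4×€1080.00 = €7790.00
  €174.40 + 20.6% × (€7790.00 − €1600.00) = €174.40 + 20.6% × €6190.00 = €1449.54

€1449.54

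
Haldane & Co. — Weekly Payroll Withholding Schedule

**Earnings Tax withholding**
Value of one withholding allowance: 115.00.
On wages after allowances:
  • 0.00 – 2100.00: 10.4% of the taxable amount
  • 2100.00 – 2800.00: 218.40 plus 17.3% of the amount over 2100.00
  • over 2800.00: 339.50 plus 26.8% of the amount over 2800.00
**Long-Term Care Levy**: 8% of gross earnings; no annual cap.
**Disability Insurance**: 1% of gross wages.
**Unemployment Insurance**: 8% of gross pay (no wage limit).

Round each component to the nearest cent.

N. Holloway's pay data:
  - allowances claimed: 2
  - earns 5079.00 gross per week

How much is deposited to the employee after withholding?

3326.94

Earnings Tax: taxable = 5079.00 − 2×115.00 = 4849.00
  339.50 + 26.8% × (4849.00 − 2800.00) = 339.50 + 26.8% × 2049.00 = 888.63
Long-Term Care Levy: 8% × 5079.00 = 406.32
Disability Insurance: 1% × 5079.00 = 50.79
Unemployment Insurance: 8% × 5079.00 = 406.32
Total withheld: 888.63 + 406.32 + 50.79 + 406.32 = 1752.06
Net pay: 5079.00 − 1752.06 = 3326.94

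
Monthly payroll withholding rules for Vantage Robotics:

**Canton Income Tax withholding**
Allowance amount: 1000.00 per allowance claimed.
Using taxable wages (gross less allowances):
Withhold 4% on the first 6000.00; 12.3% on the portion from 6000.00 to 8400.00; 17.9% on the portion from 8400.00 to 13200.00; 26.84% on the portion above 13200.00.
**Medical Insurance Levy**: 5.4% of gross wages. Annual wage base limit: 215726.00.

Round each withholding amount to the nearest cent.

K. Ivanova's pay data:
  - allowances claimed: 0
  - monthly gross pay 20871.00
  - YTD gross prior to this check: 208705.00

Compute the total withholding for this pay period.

Canton Income Tax: taxable = 20871.00
  1394.40 + 26.84% × (20871.00 − 13200.00) = 1394.40 + 26.84% × 7671.00 = 3453.30
Medical Insurance Levy: cap 215726.00 − YTD 208705.00 = 7021.00 subject; 5.4% × 7021.00 = 379.13
Total: 3453.30 + 379.13 = 3832.43

3832.43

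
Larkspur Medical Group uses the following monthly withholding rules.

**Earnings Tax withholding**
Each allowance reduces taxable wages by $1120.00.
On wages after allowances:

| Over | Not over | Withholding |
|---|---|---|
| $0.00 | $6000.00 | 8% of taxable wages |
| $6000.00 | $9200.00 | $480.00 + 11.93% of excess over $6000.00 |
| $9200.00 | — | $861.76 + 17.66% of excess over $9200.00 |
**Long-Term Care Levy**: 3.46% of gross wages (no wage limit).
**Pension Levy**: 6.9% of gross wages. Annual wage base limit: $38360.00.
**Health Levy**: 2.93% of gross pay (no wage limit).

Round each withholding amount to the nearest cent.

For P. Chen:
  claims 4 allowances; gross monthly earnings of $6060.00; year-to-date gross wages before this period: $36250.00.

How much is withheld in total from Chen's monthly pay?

Earnings Tax: taxable = $6060.00 − 4×$1120.00 = $1580.00
  8% × $1580.00 = $126.40
Long-Term Care Levy: 3.46% × $6060.00 = $209.68
Pension Levy: cap $38360.00 − YTD $36250.00 = $2110.00 subject; 6.9% × $2110.00 = $145.59
Health Levy: 2.93% × $6060.00 = $177.56
Total: $126.40 + $209.68 + $145.59 + $177.56 = $659.23

$659.23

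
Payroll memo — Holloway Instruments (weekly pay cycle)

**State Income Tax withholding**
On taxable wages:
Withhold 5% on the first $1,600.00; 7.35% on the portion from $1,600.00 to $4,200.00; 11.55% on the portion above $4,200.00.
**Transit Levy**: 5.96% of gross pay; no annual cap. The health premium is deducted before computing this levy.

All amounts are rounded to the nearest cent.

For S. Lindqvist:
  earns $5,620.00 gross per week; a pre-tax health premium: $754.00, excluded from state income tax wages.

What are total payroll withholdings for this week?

State Income Tax: taxable = $5,620.00 − $754.00 = $4,866.00
  $271.10 + 11.55% × ($4,866.00 − $4,200.00) = $271.10 + 11.55% × $666.00 = $348.02
Transit Levy: 5.96% × $4,866.00 = $290.01
Total: $348.02 + $290.01 = $638.03

$638.03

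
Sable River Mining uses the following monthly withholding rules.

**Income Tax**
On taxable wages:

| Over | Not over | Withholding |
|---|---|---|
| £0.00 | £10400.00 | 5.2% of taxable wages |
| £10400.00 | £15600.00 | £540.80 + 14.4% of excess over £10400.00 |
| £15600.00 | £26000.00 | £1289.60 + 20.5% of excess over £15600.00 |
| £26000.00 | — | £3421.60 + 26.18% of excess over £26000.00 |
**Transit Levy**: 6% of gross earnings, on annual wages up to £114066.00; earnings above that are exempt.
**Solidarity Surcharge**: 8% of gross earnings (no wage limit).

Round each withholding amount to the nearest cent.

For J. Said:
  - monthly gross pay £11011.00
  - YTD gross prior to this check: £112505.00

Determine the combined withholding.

£1603.32

Income Tax: taxable = £11011.00
  £540.80 + 14.4% × (£11011.00 − £10400.00) = £540.80 + 14.4% × £611.00 = £628.78
Transit Levy: cap £114066.00 − YTD £112505.00 = £1561.00 subject; 6% × £1561.00 = £93.66
Solidarity Surcharge: 8% × £11011.00 = £880.88
Total: £628.78 + £93.66 + £880.88 = £1603.32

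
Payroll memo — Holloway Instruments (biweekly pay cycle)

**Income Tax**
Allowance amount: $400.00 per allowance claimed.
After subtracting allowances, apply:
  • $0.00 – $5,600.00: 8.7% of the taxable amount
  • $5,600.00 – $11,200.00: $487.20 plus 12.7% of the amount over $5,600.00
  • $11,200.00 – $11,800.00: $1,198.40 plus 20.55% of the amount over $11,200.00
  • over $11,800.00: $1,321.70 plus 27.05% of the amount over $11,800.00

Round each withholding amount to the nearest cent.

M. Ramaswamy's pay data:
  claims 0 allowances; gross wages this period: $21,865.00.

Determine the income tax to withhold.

$4,044.28

Income Tax: taxable = $21,865.00
  $1,321.70 + 27.05% × ($21,865.00 − $11,800.00) = $1,321.70 + 27.05% × $10,065.00 = $4,044.28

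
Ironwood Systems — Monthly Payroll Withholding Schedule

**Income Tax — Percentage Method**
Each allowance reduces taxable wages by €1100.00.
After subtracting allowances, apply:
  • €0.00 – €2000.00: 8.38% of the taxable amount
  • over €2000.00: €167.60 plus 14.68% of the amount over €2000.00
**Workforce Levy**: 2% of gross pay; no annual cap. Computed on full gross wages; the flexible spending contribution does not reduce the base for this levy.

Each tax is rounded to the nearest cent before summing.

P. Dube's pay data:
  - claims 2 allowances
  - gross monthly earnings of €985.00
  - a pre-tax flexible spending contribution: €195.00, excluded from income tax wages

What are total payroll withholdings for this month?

Income Tax: taxable = €985.00 − €195.00 − 2×€1100.00 = €-1410.00
  Taxable ≤ 0 → €0.00
Workforce Levy: 2% × €985.00 = €19.70
Total: €0.00 + €19.70 = €19.70

€19.70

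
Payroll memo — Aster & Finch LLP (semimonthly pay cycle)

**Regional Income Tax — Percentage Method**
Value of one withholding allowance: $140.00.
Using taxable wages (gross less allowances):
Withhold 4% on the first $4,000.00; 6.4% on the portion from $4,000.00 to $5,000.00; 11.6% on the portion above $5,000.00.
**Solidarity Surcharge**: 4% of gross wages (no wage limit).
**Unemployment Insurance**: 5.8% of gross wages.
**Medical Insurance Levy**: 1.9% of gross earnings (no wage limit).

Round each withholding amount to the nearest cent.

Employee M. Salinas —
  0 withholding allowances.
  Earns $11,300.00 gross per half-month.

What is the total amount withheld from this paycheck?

$2,276.90

Regional Income Tax: taxable = $11,300.00
  $224.00 + 11.6% × ($11,300.00 − $5,000.00) = $224.00 + 11.6% × $6,300.00 = $954.80
Solidarity Surcharge: 4% × $11,300.00 = $452.00
Unemployment Insurance: 5.8% × $11,300.00 = $655.40
Medical Insurance Levy: 1.9% × $11,300.00 = $214.70
Total: $954.80 + $452.00 + $655.40 + $214.70 = $2,276.90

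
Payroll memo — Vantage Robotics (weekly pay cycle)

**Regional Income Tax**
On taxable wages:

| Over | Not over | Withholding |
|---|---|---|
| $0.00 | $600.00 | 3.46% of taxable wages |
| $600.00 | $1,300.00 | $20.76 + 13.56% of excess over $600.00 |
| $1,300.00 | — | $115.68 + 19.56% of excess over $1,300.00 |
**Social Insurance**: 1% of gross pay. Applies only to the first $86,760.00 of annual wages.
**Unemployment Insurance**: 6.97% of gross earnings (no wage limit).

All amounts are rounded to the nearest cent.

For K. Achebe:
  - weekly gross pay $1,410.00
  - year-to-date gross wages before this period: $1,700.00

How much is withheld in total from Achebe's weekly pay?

$249.58

Regional Income Tax: taxable = $1,410.00
  $115.68 + 19.56% × ($1,410.00 − $1,300.00) = $115.68 + 19.56% × $110.00 = $137.20
Social Insurance: 1% × $1,410.00 = $14.10
Unemployment Insurance: 6.97% × $1,410.00 = $98.28
Total: $137.20 + $14.10 + $98.28 = $249.58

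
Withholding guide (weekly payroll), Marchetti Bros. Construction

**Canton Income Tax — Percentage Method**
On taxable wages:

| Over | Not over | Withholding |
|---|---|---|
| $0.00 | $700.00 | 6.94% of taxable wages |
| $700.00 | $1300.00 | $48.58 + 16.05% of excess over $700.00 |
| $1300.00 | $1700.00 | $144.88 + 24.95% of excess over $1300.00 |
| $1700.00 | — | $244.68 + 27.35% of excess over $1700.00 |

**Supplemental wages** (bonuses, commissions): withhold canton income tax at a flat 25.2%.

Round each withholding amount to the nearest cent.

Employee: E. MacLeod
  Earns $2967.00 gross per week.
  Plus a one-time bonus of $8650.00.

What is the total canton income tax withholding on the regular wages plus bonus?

Canton Income Tax: taxable = $2967.00
  $244.68 + 27.35% × ($2967.00 − $1700.00) = $244.68 + 27.35% × $1267.00 = $591.20
Supplemental (25.2% flat on bonus): 25.2% × $8650.00 = $2179.80
Total canton income tax: $591.20 + $2179.80 = $2771.00

$2771.00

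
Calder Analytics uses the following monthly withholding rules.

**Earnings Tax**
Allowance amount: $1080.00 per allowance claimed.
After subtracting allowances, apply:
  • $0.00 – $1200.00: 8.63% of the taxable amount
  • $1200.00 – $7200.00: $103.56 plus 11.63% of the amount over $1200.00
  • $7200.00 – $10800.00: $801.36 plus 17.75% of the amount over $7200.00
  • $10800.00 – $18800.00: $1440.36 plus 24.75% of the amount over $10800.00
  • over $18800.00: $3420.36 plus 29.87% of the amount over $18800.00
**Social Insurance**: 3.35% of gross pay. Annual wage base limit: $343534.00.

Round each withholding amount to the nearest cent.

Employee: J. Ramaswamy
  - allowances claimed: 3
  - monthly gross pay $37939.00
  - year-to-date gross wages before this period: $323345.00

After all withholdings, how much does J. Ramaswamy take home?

Earnings Tax: taxable = $37939.00 − 3×$1080.00 = $34699.00
  $3420.36 + 29.87% × ($34699.00 − $18800.00) = $3420.36 + 29.87% × $15899.00 = $8169.39
Social Insurance: cap $343534.00 − YTD $323345.00 = $20189.00 subject; 3.35% × $20189.00 = $676.33
Total withheld: $8169.39 + $676.33 = $8845.72
Net pay: $37939.00 − $8845.72 = $29093.28

$29093.28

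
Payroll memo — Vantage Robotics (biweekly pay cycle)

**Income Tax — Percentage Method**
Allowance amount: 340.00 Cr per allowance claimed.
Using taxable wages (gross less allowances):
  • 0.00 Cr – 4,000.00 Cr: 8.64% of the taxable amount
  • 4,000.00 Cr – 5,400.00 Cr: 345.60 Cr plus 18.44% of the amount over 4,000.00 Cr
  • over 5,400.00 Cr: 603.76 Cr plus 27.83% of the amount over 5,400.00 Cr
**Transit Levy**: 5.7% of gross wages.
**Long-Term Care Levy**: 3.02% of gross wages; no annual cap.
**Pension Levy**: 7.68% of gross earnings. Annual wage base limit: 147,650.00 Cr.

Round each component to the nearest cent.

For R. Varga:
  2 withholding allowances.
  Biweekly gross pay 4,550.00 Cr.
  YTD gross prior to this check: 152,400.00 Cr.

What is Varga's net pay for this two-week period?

Income Tax: taxable = 4,550.00 Cr − 2×340.00 Cr = 3,870.00 Cr
  8.64% × 3,870.00 Cr = 334.37 Cr
Transit Levy: 5.7% × 4,550.00 Cr = 259.35 Cr
Long-Term Care Levy: 3.02% × 4,550.00 Cr = 137.41 Cr
Pension Levy: YTD 152,400.00 Cr ≥ cap 147,650.00 Cr → 0.00 Cr
Total withheld: 334.37 Cr + 259.35 Cr + 137.41 Cr + 0.00 Cr = 731.13 Cr
Net pay: 4,550.00 Cr − 731.13 Cr = 3,818.87 Cr

3,818.87 Cr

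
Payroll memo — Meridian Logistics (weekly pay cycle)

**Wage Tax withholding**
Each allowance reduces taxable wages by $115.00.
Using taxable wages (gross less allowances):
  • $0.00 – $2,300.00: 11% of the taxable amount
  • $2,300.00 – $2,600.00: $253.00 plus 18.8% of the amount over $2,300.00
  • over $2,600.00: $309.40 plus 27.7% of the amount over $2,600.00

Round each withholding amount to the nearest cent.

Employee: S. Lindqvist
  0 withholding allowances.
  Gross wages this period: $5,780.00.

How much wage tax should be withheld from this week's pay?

Wage Tax: taxable = $5,780.00
  $309.40 + 27.7% × ($5,780.00 − $2,600.00) = $309.40 + 27.7% × $3,180.00 = $1,190.26

$1,190.26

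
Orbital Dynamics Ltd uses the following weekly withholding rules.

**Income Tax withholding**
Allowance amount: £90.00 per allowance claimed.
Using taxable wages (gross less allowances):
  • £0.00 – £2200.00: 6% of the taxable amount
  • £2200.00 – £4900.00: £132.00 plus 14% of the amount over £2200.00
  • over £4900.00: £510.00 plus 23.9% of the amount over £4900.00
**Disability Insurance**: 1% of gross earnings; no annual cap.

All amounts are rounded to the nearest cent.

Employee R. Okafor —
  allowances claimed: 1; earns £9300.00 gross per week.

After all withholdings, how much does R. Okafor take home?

£7666.91

Income Tax: taxable = £9300.00 − 1×£90.00 = £9210.00
  £510.00 + 23.9% × (£9210.00 − £4900.00) = £510.00 + 23.9% × £4310.00 = £1540.09
Disability Insurance: 1% × £9300.00 = £93.00
Total withheld: £1540.09 + £93.00 = £1633.09
Net pay: £9300.00 − £1633.09 = £7666.91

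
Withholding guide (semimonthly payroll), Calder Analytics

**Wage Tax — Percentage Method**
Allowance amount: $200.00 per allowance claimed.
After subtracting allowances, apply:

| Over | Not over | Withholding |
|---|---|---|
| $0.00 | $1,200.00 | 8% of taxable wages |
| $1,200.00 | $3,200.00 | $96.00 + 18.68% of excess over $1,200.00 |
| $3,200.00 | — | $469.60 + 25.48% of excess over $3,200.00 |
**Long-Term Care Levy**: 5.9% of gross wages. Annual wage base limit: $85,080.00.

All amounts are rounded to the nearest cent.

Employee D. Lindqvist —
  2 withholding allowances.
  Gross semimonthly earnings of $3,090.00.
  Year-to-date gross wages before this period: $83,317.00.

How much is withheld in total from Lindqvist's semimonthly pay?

$478.35

Wage Tax: taxable = $3,090.00 − 2×$200.00 = $2,690.00
  $96.00 + 18.68% × ($2,690.00 − $1,200.00) = $96.00 + 18.68% × $1,490.00 = $374.33
Long-Term Care Levy: cap $85,080.00 − YTD $83,317.00 = $1,763.00 subject; 5.9% × $1,763.00 = $104.02
Total: $374.33 + $104.02 = $478.35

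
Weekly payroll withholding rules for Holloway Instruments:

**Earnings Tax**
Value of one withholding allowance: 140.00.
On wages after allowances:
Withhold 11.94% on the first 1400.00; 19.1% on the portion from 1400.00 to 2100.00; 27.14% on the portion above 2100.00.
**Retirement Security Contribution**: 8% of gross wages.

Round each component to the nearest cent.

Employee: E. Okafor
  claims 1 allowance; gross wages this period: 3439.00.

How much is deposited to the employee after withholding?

Earnings Tax: taxable = 3439.00 − 1×140.00 = 3299.00
  300.86 + 27.14% × (3299.00 − 2100.00) = 300.86 + 27.14% × 1199.00 = 626.27
Retirement Security Contribution: 8% × 3439.00 = 275.12
Total withheld: 626.27 + 275.12 = 901.39
Net pay: 3439.00 − 901.39 = 2537.61

2537.61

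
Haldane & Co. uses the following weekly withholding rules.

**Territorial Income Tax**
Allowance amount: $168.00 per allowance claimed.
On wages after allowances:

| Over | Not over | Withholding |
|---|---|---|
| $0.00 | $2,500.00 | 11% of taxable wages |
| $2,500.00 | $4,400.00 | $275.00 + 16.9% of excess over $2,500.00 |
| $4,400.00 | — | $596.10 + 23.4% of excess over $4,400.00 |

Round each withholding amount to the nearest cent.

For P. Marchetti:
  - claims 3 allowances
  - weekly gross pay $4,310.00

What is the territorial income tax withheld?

Territorial Income Tax: taxable = $4,310.00 − 3×$168.00 = $3,806.00
  $275.00 + 16.9% × ($3,806.00 − $2,500.00) = $275.00 + 16.9% × $1,306.00 = $495.71

$495.71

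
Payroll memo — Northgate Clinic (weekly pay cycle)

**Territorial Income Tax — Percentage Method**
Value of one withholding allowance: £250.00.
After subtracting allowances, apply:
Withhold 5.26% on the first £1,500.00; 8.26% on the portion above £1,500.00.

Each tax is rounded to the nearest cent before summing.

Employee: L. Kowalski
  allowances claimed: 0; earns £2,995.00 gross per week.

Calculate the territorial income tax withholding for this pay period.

Territorial Income Tax: taxable = £2,995.00
  £78.90 + 8.26% × (£2,995.00 − £1,500.00) = £78.90 + 8.26% × £1,495.00 = £202.39

£202.39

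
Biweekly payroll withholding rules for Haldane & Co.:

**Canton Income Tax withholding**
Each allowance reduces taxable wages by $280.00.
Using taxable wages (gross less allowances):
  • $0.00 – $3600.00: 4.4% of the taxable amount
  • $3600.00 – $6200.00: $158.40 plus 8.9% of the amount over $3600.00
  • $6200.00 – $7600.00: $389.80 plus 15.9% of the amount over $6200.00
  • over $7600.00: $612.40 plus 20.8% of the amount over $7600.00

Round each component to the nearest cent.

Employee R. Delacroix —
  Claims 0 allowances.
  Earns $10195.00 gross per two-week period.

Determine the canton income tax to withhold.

$1152.16

Canton Income Tax: taxable = $10195.00
  $612.40 + 20.8% × ($10195.00 − $7600.00) = $612.40 + 20.8% × $2595.00 = $1152.16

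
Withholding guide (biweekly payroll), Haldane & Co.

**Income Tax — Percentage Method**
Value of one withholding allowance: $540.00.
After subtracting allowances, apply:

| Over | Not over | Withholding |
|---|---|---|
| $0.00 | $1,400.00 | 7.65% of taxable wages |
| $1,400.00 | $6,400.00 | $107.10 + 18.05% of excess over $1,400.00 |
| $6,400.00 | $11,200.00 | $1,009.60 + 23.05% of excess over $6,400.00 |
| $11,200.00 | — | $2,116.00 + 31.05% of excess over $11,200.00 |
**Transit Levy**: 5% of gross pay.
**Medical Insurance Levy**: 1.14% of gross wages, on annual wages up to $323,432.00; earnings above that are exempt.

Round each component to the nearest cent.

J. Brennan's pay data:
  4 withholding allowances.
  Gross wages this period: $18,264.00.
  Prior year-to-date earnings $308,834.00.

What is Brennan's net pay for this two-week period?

Income Tax: taxable = $18,264.00 − 4×$540.00 = $16,104.00
  $2,116.00 + 31.05% × ($16,104.00 − $11,200.00) = $2,116.00 + 31.05% × $4,904.00 = $3,638.69
Transit Levy: 5% × $18,264.00 = $913.20
Medical Insurance Levy: cap $323,432.00 − YTD $308,834.00 = $14,598.00 subject; 1.14% × $14,598.00 = $166.42
Total withheld: $3,638.69 + $913.20 + $166.42 = $4,718.31
Net pay: $18,264.00 − $4,718.31 = $13,545.69

$13,545.69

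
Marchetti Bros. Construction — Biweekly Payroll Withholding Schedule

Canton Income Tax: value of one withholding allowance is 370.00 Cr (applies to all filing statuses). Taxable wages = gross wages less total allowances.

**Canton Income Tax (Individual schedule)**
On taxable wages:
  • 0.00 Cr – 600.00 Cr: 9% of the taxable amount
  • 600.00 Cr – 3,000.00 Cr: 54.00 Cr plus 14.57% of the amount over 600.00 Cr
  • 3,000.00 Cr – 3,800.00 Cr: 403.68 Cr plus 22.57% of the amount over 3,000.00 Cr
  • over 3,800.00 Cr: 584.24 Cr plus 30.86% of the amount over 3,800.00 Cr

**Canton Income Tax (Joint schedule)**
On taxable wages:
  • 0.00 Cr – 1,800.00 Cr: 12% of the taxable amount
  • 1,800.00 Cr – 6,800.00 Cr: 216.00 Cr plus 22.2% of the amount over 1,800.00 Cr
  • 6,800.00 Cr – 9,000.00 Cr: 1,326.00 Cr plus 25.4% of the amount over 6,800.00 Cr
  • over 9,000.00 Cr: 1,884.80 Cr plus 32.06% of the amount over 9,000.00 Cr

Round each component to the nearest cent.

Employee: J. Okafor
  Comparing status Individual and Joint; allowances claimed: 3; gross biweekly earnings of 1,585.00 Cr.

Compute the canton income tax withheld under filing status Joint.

57.00 Cr

Canton Income Tax (Joint): taxable = 1,585.00 Cr − 3×370.00 Cr = 475.00 Cr
  12% × 475.00 Cr = 57.00 Cr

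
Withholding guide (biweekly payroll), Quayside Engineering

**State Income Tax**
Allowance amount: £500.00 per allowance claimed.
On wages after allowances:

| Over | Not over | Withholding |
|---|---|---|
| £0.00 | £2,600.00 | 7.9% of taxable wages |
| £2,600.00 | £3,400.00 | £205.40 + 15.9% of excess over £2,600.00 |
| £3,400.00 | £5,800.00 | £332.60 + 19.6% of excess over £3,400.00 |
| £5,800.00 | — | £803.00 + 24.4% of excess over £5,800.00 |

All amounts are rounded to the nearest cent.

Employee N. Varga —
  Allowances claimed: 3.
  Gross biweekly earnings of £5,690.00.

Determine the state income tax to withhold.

£487.44

State Income Tax: taxable = £5,690.00 − 3×£500.00 = £4,190.00
  £332.60 + 19.6% × (£4,190.00 − £3,400.00) = £332.60 + 19.6% × £790.00 = £487.44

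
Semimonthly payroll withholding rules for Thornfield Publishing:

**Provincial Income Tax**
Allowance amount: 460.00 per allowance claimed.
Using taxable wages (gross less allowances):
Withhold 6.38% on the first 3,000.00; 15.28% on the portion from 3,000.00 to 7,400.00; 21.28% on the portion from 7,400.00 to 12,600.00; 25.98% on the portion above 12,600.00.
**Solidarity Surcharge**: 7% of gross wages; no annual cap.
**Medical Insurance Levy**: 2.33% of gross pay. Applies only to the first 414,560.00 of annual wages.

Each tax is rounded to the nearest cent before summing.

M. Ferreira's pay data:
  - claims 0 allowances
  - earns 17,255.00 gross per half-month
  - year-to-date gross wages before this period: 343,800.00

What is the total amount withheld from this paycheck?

Provincial Income Tax: taxable = 17,255.00
  1,970.28 + 25.98% × (17,255.00 − 12,600.00) = 1,970.28 + 25.98% × 4,655.00 = 3,179.65
Solidarity Surcharge: 7% × 17,255.00 = 1,207.85
Medical Insurance Levy: 2.33% × 17,255.00 = 402.04
Total: 3,179.65 + 1,207.85 + 402.04 = 4,789.54

4,789.54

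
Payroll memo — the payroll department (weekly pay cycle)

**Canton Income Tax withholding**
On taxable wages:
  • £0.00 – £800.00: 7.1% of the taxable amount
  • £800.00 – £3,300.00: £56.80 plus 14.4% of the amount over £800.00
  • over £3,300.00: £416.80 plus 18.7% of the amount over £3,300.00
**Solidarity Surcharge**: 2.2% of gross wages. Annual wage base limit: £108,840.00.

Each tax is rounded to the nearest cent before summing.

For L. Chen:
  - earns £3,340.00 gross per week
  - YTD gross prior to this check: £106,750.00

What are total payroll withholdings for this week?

Canton Income Tax: taxable = £3,340.00
  £416.80 + 18.7% × (£3,340.00 − £3,300.00) = £416.80 + 18.7% × £40.00 = £424.28
Solidarity Surcharge: cap £108,840.00 − YTD £106,750.00 = £2,090.00 subject; 2.2% × £2,090.00 = £45.98
Total: £424.28 + £45.98 = £470.26

£470.26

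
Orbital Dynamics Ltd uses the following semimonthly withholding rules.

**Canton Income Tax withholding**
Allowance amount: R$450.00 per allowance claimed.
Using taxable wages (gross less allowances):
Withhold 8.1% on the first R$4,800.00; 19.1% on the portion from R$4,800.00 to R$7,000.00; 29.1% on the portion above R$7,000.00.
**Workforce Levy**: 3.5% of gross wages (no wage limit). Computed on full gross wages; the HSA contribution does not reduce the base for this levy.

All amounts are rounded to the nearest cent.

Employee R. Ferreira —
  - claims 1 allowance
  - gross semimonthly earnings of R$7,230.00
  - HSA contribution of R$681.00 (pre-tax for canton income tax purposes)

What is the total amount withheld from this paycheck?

Canton Income Tax: taxable = R$7,230.00 − R$681.00 − 1×R$450.00 = R$6,099.00
  R$388.80 + 19.1% × (R$6,099.00 − R$4,800.00) = R$388.80 + 19.1% × R$1,299.00 = R$636.91
Workforce Levy: 3.5% × R$7,230.00 = R$253.05
Total: R$636.91 + R$253.05 = R$889.96

R$889.96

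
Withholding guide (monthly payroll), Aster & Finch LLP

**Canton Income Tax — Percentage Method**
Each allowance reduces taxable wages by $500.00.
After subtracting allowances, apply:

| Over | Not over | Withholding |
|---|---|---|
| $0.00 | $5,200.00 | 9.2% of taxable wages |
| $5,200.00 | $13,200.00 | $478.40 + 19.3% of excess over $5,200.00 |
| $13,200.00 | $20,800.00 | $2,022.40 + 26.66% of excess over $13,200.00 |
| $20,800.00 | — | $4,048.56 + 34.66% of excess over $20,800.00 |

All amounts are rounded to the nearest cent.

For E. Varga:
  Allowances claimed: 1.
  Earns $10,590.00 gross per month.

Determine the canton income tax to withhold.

Canton Income Tax: taxable = $10,590.00 − 1×$500.00 = $10,090.00
  $478.40 + 19.3% × ($10,090.00 − $5,200.00) = $478.40 + 19.3% × $4,890.00 = $1,422.17

$1,422.17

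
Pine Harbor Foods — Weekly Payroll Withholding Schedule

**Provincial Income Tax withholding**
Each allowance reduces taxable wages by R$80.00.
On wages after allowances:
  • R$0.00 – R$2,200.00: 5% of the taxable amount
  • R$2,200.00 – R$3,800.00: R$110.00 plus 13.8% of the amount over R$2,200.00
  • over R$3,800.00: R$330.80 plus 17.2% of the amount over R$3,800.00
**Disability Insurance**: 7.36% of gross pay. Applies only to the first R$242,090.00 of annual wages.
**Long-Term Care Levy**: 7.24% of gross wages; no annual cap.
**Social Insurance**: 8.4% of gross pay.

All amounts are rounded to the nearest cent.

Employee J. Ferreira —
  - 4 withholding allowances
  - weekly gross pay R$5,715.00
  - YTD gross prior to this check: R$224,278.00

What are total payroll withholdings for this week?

R$1,919.59

Provincial Income Tax: taxable = R$5,715.00 − 4×R$80.00 = R$5,395.00
  R$330.80 + 17.2% × (R$5,395.00 − R$3,800.00) = R$330.80 + 17.2% × R$1,595.00 = R$605.14
Disability Insurance: 7.36% × R$5,715.00 = R$420.62
Long-Term Care Levy: 7.24% × R$5,715.00 = R$413.77
Social Insurance: 8.4% × R$5,715.00 = R$480.06
Total: R$605.14 + R$420.62 + R$413.77 + R$480.06 = R$1,919.59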